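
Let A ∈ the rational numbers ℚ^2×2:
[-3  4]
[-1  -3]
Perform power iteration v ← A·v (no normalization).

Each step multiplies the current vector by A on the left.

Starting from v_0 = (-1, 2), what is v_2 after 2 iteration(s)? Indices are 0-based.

v_0 = (-1, 2).
v_1 = A·v_0 = (11, -5).
v_2 = A·v_1 = (-53, 4).

v_2 = (-53, 4)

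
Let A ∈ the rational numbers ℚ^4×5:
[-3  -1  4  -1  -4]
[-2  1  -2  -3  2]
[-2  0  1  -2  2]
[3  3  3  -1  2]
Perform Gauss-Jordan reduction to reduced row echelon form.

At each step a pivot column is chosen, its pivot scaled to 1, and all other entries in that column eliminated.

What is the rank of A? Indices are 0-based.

[1] R0 /= -3  ⇒  (1, 1/3, -4/3, 1/3, 4/3)
     R1 -= -2·R0  ⇒  (0, 5/3, -14/3, -7/3, 14/3)
     R2 -= -2·R0  ⇒  (0, 2/3, -5/3, -4/3, 14/3)
     R3 -= 3·R0  ⇒  (0, 2, 7, -2, -2)
[2] R1 /= 5/3  ⇒  (0, 1, -14/5, -7/5, 14/5)
     R0 -= 1/3·R1  ⇒  (1, 0, -2/5, 4/5, 2/5)
     R2 -= 2/3·R1  ⇒  (0, 0, 1/5, -2/5, 14/5)
     R3 -= 2·R1  ⇒  (0, 0, 63/5, 4/5, -38/5)
[3] R2 /= 1/5  ⇒  (0, 0, 1, -2, 14)
     R0 -= -2/5·R2  ⇒  (1, 0, 0, 0, 6)
     R1 -= -14/5·R2  ⇒  (0, 1, 0, -7, 42)
     R3 -= 63/5·R2  ⇒  (0, 0, 0, 26, -184)
[4] R3 /= 26  ⇒  (0, 0, 0, 1, -92/13)
     R1 -= -7·R3  ⇒  (0, 1, 0, 0, -98/13)
     R2 -= -2·R3  ⇒  (0, 0, 1, 0, -2/13)

rank = 4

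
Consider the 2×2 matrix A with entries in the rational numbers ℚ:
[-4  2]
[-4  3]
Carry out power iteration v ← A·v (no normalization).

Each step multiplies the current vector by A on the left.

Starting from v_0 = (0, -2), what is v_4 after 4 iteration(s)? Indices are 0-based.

v_4 = (36, 14)

v_0 = (0, -2).
v_1 = A·v_0 = (-4, -6).
v_2 = A·v_1 = (4, -2).
v_3 = A·v_2 = (-20, -22).
v_4 = A·v_3 = (36, 14).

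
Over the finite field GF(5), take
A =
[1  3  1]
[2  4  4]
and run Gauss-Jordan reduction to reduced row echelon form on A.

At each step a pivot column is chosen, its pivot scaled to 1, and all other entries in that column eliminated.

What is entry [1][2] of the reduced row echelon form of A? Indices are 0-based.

pivot(0,0)=1: scale R0 → (1, 3, 1)
  clear (1,0): R1 −= (2)R0 → (0, 3, 2)
pivot(1,1)=3: scale R1 → (0, 1, 4)
  clear (0,1): R0 −= (3)R1 → (1, 0, 4)

M[1][2] = 4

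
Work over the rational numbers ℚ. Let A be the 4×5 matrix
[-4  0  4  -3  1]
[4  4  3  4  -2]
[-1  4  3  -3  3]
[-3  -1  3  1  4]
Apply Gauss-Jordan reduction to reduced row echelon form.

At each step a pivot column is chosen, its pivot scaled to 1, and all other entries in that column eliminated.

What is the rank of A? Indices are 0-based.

rank = 4

pivot(0,0)=-4: scale R0 → (1, 0, -1, 3/4, -1/4)
  clear (1,0): R1 −= (4)R0 → (0, 4, 7, 1, -1)
  clear (2,0): R2 −= (-1)R0 → (0, 4, 2, -9/4, 11/4)
  clear (3,0): R3 −= (-3)R0 → (0, -1, 0, 13/4, 13/4)
pivot(1,1)=4: scale R1 → (0, 1, 7/4, 1/4, -1/4)
  clear (2,1): R2 −= (4)R1 → (0, 0, -5, -13/4, 15/4)
  clear (3,1): R3 −= (-1)R1 → (0, 0, 7/4, 7/2, 3)
pivot(2,2)=-5: scale R2 → (0, 0, 1, 13/20, -3/4)
  clear (0,2): R0 −= (-1)R2 → (1, 0, 0, 7/5, -1)
  clear (1,2): R1 −= (7/4)R2 → (0, 1, 0, -71/80, 17/16)
  clear (3,2): R3 −= (7/4)R2 → (0, 0, 0, 189/80, 69/16)
pivot(3,3)=189/80: scale R3 → (0, 0, 0, 1, 115/63)
  clear (0,3): R0 −= (7/5)R3 → (1, 0, 0, 0, -32/9)
  clear (1,3): R1 −= (-71/80)R3 → (0, 1, 0, 0, 169/63)
  clear (2,3): R2 −= (13/20)R3 → (0, 0, 1, 0, -122/63)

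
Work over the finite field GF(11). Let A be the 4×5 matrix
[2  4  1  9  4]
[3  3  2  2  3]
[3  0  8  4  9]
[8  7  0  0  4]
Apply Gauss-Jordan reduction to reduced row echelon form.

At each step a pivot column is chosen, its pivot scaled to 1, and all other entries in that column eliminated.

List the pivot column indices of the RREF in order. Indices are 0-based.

pivot columns: 0, 1, 3, 4

[1] R0 /= 2  ⇒  (1, 2, 6, 10, 2)
     R1 -= 3·R0  ⇒  (0, 8, 6, 5, 8)
     R2 -= 3·R0  ⇒  (0, 5, 1, 7, 3)
     R3 -= 8·R0  ⇒  (0, 2, 7, 8, 10)
[2] R1 /= 8  ⇒  (0, 1, 9, 2, 1)
     R0 -= 2·R1  ⇒  (1, 0, 10, 6, 0)
     R2 -= 5·R1  ⇒  (0, 0, 0, 8, 9)
     R3 -= 2·R1  ⇒  (0, 0, 0, 4, 8)
column 2 empty below row 2
[3] R2 /= 8  ⇒  (0, 0, 0, 1, 8)
     R0 -= 6·R2  ⇒  (1, 0, 10, 0, 7)
     R1 -= 2·R2  ⇒  (0, 1, 9, 0, 7)
     R3 -= 4·R2  ⇒  (0, 0, 0, 0, 9)
[4] R3 /= 9  ⇒  (0, 0, 0, 0, 1)
     R0 -= 7·R3  ⇒  (1, 0, 10, 0, 0)
     R1 -= 7·R3  ⇒  (0, 1, 9, 0, 0)
     R2 -= 8·R3  ⇒  (0, 0, 0, 1, 0)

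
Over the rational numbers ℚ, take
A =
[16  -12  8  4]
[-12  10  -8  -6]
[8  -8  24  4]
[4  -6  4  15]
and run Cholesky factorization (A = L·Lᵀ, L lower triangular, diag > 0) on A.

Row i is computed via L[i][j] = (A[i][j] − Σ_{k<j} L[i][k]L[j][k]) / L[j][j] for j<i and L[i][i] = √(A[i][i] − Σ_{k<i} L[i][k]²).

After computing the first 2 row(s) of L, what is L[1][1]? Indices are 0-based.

L[1][1] = 1

Step 1: L[0][0] = √(16) = 4.
  L[1][0] = (-12) / L[0][0] = -3.
Step 2: L[1][1] = √(1) = 1.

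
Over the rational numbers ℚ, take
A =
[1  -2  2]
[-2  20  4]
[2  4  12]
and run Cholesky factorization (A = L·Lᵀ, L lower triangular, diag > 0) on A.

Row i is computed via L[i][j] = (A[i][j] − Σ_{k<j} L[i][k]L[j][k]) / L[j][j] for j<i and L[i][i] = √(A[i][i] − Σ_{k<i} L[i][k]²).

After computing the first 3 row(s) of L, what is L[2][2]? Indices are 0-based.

L[2][2] = 2

Step 1: L[0][0] = √(1) = 1.
  L[1][0] = (-2) / L[0][0] = -2.
Step 2: L[1][1] = √(16) = 4.
  L[2][0] = (2) / L[0][0] = 2.
  L[2][1] = (8) / L[1][1] = 2.
Step 3: L[2][2] = √(4) = 2.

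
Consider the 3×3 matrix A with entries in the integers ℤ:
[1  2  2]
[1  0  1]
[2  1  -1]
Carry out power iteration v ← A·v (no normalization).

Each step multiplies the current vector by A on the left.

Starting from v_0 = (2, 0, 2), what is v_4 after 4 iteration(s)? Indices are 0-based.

v_4 = (186, 92, 126)

v_0 = (2, 0, 2).
v_1 = A·v_0 = (6, 4, 2).
v_2 = A·v_1 = (18, 8, 14).
v_3 = A·v_2 = (62, 32, 30).
v_4 = A·v_3 = (186, 92, 126).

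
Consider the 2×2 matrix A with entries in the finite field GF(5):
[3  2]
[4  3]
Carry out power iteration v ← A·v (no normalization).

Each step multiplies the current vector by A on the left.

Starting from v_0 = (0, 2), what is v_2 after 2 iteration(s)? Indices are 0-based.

v_2 = (4, 4)

v_0 = (0, 2).
v_1 = A·v_0 = (4, 1).
v_2 = A·v_1 = (4, 4).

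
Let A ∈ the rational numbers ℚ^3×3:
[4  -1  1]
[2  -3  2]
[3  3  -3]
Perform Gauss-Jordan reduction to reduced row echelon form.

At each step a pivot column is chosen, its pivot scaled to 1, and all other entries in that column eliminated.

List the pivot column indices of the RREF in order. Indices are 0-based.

pivot columns: 0, 1, 2

[1] R0 /= 4  ⇒  (1, -1/4, 1/4)
     R1 -= 2·R0  ⇒  (0, -5/2, 3/2)
     R2 -= 3·R0  ⇒  (0, 15/4, -15/4)
[2] R1 /= -5/2  ⇒  (0, 1, -3/5)
     R0 -= -1/4·R1  ⇒  (1, 0, 1/10)
     R2 -= 15/4·R1  ⇒  (0, 0, -3/2)
[3] R2 /= -3/2  ⇒  (0, 0, 1)
     R0 -= 1/10·R2  ⇒  (1, 0, 0)
     R1 -= -3/5·R2  ⇒  (0, 1, 0)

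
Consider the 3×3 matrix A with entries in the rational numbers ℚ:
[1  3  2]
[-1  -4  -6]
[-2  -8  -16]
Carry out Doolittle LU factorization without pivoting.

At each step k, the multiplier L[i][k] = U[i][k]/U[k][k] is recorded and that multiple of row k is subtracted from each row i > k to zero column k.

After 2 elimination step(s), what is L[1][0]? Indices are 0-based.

L[1][0] = -1

[col 0] pivot 1
  R1 -= -1*R0 → (0, -1, -4)  (L[1][0] := -1)
  R2 -= -2*R0 → (0, -2, -12)  (L[2][0] := -2)
[col 1] pivot -1
  R2 -= 2*R1 → (0, 0, -4)  (L[2][1] := 2)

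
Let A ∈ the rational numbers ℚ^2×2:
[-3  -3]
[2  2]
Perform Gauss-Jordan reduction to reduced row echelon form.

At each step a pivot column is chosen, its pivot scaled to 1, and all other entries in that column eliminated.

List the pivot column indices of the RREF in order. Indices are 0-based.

pivot columns: 0

pivot(0,0)=-3: scale R0 → (1, 1)
  clear (1,0): R1 −= (2)R0 → (0, 0)
col 1: no nonzero at/below row 1; advance.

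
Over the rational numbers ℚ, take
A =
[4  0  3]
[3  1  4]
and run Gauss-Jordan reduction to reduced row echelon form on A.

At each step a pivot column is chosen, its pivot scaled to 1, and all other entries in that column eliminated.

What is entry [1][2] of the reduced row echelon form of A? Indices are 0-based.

pivot(0,0)=4: scale R0 → (1, 0, 3/4)
  clear (1,0): R1 −= (3)R0 → (0, 1, 7/4)
pivot(1,1)=1: scale R1 → (0, 1, 7/4)

M[1][2] = 7/4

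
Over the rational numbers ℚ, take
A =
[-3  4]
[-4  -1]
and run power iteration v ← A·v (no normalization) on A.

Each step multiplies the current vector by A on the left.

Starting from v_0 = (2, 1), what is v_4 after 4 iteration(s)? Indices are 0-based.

v_4 = (-62, -735)

v_0 = (2, 1).
v_1 = A·v_0 = (-2, -9).
v_2 = A·v_1 = (-30, 17).
v_3 = A·v_2 = (158, 103).
v_4 = A·v_3 = (-62, -735).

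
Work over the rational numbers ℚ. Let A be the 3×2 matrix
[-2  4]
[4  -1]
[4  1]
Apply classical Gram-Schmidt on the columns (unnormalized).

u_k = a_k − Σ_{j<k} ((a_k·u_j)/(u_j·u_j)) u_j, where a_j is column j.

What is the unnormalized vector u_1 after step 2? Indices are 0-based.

Step 1: u_0 = a_0 = (-2, 4, 4).
Step 2: u_1 = a_1 − (-2/9)·u_0 = (32/9, -1/9, 17/9).

u_1 = (32/9, -1/9, 17/9)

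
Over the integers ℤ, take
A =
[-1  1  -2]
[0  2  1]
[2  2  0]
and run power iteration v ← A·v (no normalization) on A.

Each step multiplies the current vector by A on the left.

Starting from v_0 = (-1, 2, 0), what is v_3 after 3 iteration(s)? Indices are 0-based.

v_0 = (-1, 2, 0).
v_1 = A·v_0 = (3, 4, 2).
v_2 = A·v_1 = (-3, 10, 14).
v_3 = A·v_2 = (-15, 34, 14).

v_3 = (-15, 34, 14)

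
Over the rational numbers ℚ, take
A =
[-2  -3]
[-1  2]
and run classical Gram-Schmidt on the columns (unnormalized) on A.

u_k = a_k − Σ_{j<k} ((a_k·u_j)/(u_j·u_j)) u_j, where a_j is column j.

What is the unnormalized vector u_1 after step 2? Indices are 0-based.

Step 1: u_0 = a_0 = (-2, -1).
Step 2: u_1 = a_1 − (4/5)·u_0 = (-7/5, 14/5).

u_1 = (-7/5, 14/5)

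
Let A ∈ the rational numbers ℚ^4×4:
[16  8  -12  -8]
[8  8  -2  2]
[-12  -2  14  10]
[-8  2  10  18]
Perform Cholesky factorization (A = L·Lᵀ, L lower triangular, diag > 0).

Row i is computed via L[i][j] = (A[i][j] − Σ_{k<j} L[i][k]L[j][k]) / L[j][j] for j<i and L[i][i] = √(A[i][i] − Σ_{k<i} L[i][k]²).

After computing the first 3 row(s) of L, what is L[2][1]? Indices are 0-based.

L[2][1] = 2

Step 1: L[0][0] = √(16) = 4.
  L[1][0] = (8) / L[0][0] = 2.
Step 2: L[1][1] = √(4) = 2.
  L[2][0] = (-12) / L[0][0] = -3.
  L[2][1] = (4) / L[1][1] = 2.
Step 3: L[2][2] = √(1) = 1.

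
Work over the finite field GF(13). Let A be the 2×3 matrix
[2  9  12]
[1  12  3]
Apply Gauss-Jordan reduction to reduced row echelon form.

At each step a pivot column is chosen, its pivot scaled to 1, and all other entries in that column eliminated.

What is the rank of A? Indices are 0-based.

[1] R0 /= 2  ⇒  (1, 11, 6)
     R1 -= 1·R0  ⇒  (0, 1, 10)
[2] R1 /= 1  ⇒  (0, 1, 10)
     R0 -= 11·R1  ⇒  (1, 0, 0)

rank = 2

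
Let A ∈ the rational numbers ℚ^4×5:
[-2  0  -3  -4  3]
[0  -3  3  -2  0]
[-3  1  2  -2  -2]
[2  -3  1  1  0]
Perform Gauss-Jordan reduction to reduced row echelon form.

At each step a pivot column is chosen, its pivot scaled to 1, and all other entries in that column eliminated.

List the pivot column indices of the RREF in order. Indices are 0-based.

pivot columns: 0, 1, 2, 3

step 1: normalize row 0 (÷-2) = (1, 0, 3/2, 2, -3/2)
  row 2: subtract -3×row0 = (0, 1, 13/2, 4, -13/2)
  row 3: subtract 2×row0 = (0, -3, -2, -3, 3)
step 2: normalize row 1 (÷-3) = (0, 1, -1, 2/3, 0)
  row 2: subtract 1×row1 = (0, 0, 15/2, 10/3, -13/2)
  row 3: subtract -3×row1 = (0, 0, -5, -1, 3)
step 3: normalize row 2 (÷15/2) = (0, 0, 1, 4/9, -13/15)
  row 0: subtract 3/2×row2 = (1, 0, 0, 4/3, -1/5)
  row 1: subtract -1×row2 = (0, 1, 0, 10/9, -13/15)
  row 3: subtract -5×row2 = (0, 0, 0, 11/9, -4/3)
step 4: normalize row 3 (÷11/9) = (0, 0, 0, 1, -12/11)
  row 0: subtract 4/3×row3 = (1, 0, 0, 0, 69/55)
  row 1: subtract 10/9×row3 = (0, 1, 0, 0, 19/55)
  row 2: subtract 4/9×row3 = (0, 0, 1, 0, -21/55)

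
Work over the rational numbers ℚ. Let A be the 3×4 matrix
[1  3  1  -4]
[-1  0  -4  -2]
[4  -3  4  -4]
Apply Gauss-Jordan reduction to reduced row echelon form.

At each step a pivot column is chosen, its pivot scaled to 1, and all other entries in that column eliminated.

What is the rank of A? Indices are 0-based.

step 1: normalize row 0 (÷1) = (1, 3, 1, -4)
  row 1: subtract -1×row0 = (0, 3, -3, -6)
  row 2: subtract 4×row0 = (0, -15, 0, 12)
step 2: normalize row 1 (÷3) = (0, 1, -1, -2)
  row 0: subtract 3×row1 = (1, 0, 4, 2)
  row 2: subtract -15×row1 = (0, 0, -15, -18)
step 3: normalize row 2 (÷-15) = (0, 0, 1, 6/5)
  row 0: subtract 4×row2 = (1, 0, 0, -14/5)
  row 1: subtract -1×row2 = (0, 1, 0, -4/5)

rank = 3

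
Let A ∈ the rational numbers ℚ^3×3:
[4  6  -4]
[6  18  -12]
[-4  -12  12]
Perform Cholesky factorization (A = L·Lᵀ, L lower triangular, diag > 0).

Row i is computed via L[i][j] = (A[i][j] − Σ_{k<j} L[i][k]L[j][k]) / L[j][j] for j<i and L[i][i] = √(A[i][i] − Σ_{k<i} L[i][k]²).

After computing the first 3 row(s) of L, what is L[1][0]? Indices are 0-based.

L[1][0] = 3

Step 1: L[0][0] = √(4) = 2.
  L[1][0] = (6) / L[0][0] = 3.
Step 2: L[1][1] = √(9) = 3.
  L[2][0] = (-4) / L[0][0] = -2.
  L[2][1] = (-6) / L[1][1] = -2.
Step 3: L[2][2] = √(4) = 2.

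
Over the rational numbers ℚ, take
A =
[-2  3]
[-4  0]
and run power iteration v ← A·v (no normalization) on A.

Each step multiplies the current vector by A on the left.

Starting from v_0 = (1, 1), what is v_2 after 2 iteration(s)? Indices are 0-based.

v_0 = (1, 1).
v_1 = A·v_0 = (1, -4).
v_2 = A·v_1 = (-14, -4).

v_2 = (-14, -4)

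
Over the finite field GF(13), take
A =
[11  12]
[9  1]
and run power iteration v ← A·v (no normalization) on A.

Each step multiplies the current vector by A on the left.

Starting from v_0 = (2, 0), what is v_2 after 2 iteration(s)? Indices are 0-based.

v_2 = (3, 8)

v_0 = (2, 0).
v_1 = A·v_0 = (9, 5).
v_2 = A·v_1 = (3, 8).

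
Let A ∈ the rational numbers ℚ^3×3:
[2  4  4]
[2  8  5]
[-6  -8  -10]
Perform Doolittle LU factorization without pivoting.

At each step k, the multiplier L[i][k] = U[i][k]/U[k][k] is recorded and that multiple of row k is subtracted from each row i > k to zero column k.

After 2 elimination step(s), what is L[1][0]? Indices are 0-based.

L[1][0] = 1

[col 0] pivot 2
  R1 -= 1*R0 → (0, 4, 1)  (L[1][0] := 1)
  R2 -= -3*R0 → (0, 4, 2)  (L[2][0] := -3)
[col 1] pivot 4
  R2 -= 1*R1 → (0, 0, 1)  (L[2][1] := 1)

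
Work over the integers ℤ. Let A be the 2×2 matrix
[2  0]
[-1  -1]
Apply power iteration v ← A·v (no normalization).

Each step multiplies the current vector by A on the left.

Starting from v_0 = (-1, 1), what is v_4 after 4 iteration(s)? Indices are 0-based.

v_4 = (-16, 6)

v_0 = (-1, 1).
v_1 = A·v_0 = (-2, 0).
v_2 = A·v_1 = (-4, 2).
v_3 = A·v_2 = (-8, 2).
v_4 = A·v_3 = (-16, 6).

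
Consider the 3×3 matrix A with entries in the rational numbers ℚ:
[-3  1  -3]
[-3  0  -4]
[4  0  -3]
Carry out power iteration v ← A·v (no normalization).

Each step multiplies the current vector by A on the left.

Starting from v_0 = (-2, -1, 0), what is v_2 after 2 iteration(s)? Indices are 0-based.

v_0 = (-2, -1, 0).
v_1 = A·v_0 = (5, 6, -8).
v_2 = A·v_1 = (15, 17, 44).

v_2 = (15, 17, 44)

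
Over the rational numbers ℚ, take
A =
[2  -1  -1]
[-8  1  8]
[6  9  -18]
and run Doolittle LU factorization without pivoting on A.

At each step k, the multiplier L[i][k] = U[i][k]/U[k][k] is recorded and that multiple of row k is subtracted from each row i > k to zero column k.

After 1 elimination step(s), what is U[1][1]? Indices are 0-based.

U[1][1] = -3

k=0: U[0][0]=2
  eliminate (1,0): mult=-4, new row 1: (0, -3, 4); set L[1][0]=-4
  eliminate (2,0): mult=3, new row 2: (0, 12, -15); set L[2][0]=3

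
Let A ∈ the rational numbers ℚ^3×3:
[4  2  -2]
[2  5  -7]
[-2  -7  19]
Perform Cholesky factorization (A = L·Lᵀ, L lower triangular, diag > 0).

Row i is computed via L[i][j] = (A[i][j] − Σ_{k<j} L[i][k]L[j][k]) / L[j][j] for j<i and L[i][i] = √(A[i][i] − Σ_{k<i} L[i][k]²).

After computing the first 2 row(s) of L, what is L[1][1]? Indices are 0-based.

Step 1: L[0][0] = √(4) = 2.
  L[1][0] = (2) / L[0][0] = 1.
Step 2: L[1][1] = √(4) = 2.

L[1][1] = 2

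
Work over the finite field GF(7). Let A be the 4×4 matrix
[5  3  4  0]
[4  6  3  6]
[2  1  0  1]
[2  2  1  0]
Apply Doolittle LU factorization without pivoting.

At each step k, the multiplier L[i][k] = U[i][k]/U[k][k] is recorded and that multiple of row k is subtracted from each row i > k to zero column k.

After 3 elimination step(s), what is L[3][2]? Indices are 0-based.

Step 1: pivot at (0,0) is 5.
  row1 ← row1 − (5)·row0  ⇒  L[1][0]=5, U row1=(0, 5, 4, 6)
  row2 ← row2 − (6)·row0  ⇒  L[2][0]=6, U row2=(0, 4, 4, 1)
  row3 ← row3 − (6)·row0  ⇒  L[3][0]=6, U row3=(0, 5, 5, 0)
Step 2: pivot at (1,1) is 5.
  row2 ← row2 − (5)·row1  ⇒  L[2][1]=5, U row2=(0, 0, 5, 6)
  row3 ← row3 − (1)·row1  ⇒  L[3][1]=1, U row3=(0, 0, 1, 1)
Step 3: pivot at (2,2) is 5.
  row3 ← row3 − (3)·row2  ⇒  L[3][2]=3, U row3=(0, 0, 0, 4)

L[3][2] = 3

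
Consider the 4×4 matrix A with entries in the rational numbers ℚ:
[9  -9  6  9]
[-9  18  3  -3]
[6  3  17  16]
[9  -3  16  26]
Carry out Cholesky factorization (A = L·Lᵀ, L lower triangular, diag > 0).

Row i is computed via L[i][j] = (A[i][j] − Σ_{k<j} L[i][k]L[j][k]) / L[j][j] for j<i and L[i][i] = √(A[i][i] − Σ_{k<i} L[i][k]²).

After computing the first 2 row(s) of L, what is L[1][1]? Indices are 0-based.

Step 1: L[0][0] = √(9) = 3.
  L[1][0] = (-9) / L[0][0] = -3.
Step 2: L[1][1] = √(9) = 3.

L[1][1] = 3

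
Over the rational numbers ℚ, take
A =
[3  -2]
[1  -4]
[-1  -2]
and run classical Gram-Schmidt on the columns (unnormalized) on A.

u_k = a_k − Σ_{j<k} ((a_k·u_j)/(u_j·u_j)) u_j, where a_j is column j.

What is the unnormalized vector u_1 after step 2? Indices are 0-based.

u_1 = (2/11, -36/11, -30/11)

Step 1: u_0 = a_0 = (3, 1, -1).
Step 2: u_1 = a_1 − (-8/11)·u_0 = (2/11, -36/11, -30/11).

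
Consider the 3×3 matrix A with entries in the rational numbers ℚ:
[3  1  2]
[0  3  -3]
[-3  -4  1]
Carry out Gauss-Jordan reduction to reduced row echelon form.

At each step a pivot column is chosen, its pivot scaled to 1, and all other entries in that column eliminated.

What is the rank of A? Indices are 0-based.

pivot(0,0)=3: scale R0 → (1, 1/3, 2/3)
  clear (2,0): R2 −= (-3)R0 → (0, -3, 3)
pivot(1,1)=3: scale R1 → (0, 1, -1)
  clear (0,1): R0 −= (1/3)R1 → (1, 0, 1)
  clear (2,1): R2 −= (-3)R1 → (0, 0, 0)
col 2: no nonzero at/below row 2; advance.

rank = 2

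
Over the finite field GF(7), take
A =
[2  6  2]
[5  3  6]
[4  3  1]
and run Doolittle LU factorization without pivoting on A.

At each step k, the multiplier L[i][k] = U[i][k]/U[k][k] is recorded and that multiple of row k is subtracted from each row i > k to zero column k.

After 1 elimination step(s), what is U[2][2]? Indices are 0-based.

Step 1: pivot at (0,0) is 2.
  row1 ← row1 − (6)·row0  ⇒  L[1][0]=6, U row1=(0, 2, 1)
  row2 ← row2 − (2)·row0  ⇒  L[2][0]=2, U row2=(0, 5, 4)

U[2][2] = 4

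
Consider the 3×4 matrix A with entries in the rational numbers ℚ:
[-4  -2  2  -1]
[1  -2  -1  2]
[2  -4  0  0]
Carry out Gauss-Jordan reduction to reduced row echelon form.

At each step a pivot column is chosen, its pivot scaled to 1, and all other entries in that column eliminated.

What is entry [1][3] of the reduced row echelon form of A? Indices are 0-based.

M[1][3] = -3/10

pivot(0,0)=-4: scale R0 → (1, 1/2, -1/2, 1/4)
  clear (1,0): R1 −= (1)R0 → (0, -5/2, -1/2, 7/4)
  clear (2,0): R2 −= (2)R0 → (0, -5, 1, -1/2)
pivot(1,1)=-5/2: scale R1 → (0, 1, 1/5, -7/10)
  clear (0,1): R0 −= (1/2)R1 → (1, 0, -3/5, 3/5)
  clear (2,1): R2 −= (-5)R1 → (0, 0, 2, -4)
pivot(2,2)=2: scale R2 → (0, 0, 1, -2)
  clear (0,2): R0 −= (-3/5)R2 → (1, 0, 0, -3/5)
  clear (1,2): R1 −= (1/5)R2 → (0, 1, 0, -3/10)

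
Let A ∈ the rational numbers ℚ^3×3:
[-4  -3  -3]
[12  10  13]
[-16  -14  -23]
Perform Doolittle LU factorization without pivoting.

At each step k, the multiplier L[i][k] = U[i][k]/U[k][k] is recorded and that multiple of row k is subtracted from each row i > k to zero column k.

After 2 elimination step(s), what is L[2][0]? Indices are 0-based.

L[2][0] = 4

k=0: U[0][0]=-4
  eliminate (1,0): mult=-3, new row 1: (0, 1, 4); set L[1][0]=-3
  eliminate (2,0): mult=4, new row 2: (0, -2, -11); set L[2][0]=4
k=1: U[1][1]=1
  eliminate (2,1): mult=-2, new row 2: (0, 0, -3); set L[2][1]=-2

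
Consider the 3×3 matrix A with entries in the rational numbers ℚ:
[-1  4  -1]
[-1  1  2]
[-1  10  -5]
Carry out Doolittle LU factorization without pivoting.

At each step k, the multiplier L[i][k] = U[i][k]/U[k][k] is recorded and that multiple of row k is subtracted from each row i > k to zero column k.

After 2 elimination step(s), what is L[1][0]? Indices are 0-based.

L[1][0] = 1

[col 0] pivot -1
  R1 -= 1*R0 → (0, -3, 3)  (L[1][0] := 1)
  R2 -= 1*R0 → (0, 6, -4)  (L[2][0] := 1)
[col 1] pivot -3
  R2 -= -2*R1 → (0, 0, 2)  (L[2][1] := -2)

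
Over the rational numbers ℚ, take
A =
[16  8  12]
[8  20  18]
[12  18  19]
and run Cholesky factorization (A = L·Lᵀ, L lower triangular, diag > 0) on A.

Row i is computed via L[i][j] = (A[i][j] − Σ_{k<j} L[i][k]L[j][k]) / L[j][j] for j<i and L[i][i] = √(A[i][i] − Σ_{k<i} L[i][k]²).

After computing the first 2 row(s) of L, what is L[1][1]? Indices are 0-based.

L[1][1] = 4

Step 1: L[0][0] = √(16) = 4.
  L[1][0] = (8) / L[0][0] = 2.
Step 2: L[1][1] = √(16) = 4.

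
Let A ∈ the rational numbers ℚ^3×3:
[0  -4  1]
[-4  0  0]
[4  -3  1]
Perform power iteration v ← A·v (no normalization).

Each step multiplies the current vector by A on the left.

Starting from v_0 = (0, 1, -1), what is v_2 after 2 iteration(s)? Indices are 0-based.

v_0 = (0, 1, -1).
v_1 = A·v_0 = (-5, 0, -4).
v_2 = A·v_1 = (-4, 20, -24).

v_2 = (-4, 20, -24)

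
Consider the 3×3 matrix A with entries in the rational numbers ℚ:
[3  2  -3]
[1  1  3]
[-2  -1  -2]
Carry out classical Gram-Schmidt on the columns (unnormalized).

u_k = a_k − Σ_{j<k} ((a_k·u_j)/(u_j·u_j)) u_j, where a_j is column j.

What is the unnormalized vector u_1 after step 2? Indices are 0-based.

u_1 = (1/14, 5/14, 2/7)

Step 1: u_0 = a_0 = (3, 1, -2).
Step 2: u_1 = a_1 − (9/14)·u_0 = (1/14, 5/14, 2/7).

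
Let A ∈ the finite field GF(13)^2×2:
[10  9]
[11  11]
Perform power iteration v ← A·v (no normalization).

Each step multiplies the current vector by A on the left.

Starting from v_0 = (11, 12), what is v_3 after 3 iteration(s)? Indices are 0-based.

v_3 = (4, 3)

v_0 = (11, 12).
v_1 = A·v_0 = (10, 6).
v_2 = A·v_1 = (11, 7).
v_3 = A·v_2 = (4, 3).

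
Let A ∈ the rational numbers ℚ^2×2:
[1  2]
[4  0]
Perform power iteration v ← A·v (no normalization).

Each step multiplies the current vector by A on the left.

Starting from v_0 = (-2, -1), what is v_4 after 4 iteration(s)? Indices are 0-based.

v_0 = (-2, -1).
v_1 = A·v_0 = (-4, -8).
v_2 = A·v_1 = (-20, -16).
v_3 = A·v_2 = (-52, -80).
v_4 = A·v_3 = (-212, -208).

v_4 = (-212, -208)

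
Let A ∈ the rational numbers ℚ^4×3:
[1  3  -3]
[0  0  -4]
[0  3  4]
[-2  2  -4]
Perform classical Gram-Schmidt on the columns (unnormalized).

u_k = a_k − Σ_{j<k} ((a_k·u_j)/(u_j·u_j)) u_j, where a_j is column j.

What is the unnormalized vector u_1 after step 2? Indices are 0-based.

Step 1: u_0 = a_0 = (1, 0, 0, -2).
Step 2: u_1 = a_1 − (-1/5)·u_0 = (16/5, 0, 3, 8/5).

u_1 = (16/5, 0, 3, 8/5)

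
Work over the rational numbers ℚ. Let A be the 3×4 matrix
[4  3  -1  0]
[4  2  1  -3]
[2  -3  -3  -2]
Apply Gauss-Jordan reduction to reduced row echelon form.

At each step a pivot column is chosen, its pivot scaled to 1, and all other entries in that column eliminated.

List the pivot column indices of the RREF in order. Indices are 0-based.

pivot columns: 0, 1, 2

[1] R0 /= 4  ⇒  (1, 3/4, -1/4, 0)
     R1 -= 4·R0  ⇒  (0, -1, 2, -3)
     R2 -= 2·R0  ⇒  (0, -9/2, -5/2, -2)
[2] R1 /= -1  ⇒  (0, 1, -2, 3)
     R0 -= 3/4·R1  ⇒  (1, 0, 5/4, -9/4)
     R2 -= -9/2·R1  ⇒  (0, 0, -23/2, 23/2)
[3] R2 /= -23/2  ⇒  (0, 0, 1, -1)
     R0 -= 5/4·R2  ⇒  (1, 0, 0, -1)
     R1 -= -2·R2  ⇒  (0, 1, 0, 1)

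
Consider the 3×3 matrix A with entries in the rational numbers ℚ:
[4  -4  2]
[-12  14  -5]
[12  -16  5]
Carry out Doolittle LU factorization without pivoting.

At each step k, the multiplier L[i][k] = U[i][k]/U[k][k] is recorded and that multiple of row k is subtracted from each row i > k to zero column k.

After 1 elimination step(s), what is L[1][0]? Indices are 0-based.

L[1][0] = -3

Step 1: pivot at (0,0) is 4.
  row1 ← row1 − (-3)·row0  ⇒  L[1][0]=-3, U row1=(0, 2, 1)
  row2 ← row2 − (3)·row0  ⇒  L[2][0]=3, U row2=(0, -4, -1)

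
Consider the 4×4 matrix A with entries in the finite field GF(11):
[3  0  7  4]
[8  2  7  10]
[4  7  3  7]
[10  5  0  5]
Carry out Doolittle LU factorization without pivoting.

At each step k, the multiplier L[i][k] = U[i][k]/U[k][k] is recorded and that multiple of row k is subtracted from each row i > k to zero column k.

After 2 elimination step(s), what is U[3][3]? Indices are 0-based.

k=0: U[0][0]=3
  eliminate (1,0): mult=10, new row 1: (0, 2, 3, 3); set L[1][0]=10
  eliminate (2,0): mult=5, new row 2: (0, 7, 1, 9); set L[2][0]=5
  eliminate (3,0): mult=7, new row 3: (0, 5, 6, 10); set L[3][0]=7
k=1: U[1][1]=2
  eliminate (2,1): mult=9, new row 2: (0, 0, 7, 4); set L[2][1]=9
  eliminate (3,1): mult=8, new row 3: (0, 0, 4, 8); set L[3][1]=8

U[3][3] = 8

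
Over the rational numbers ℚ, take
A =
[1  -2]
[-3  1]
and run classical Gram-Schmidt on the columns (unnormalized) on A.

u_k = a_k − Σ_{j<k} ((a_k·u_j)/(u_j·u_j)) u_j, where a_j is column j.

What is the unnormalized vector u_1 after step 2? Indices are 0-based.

u_1 = (-3/2, -1/2)

Step 1: u_0 = a_0 = (1, -3).
Step 2: u_1 = a_1 − (-1/2)·u_0 = (-3/2, -1/2).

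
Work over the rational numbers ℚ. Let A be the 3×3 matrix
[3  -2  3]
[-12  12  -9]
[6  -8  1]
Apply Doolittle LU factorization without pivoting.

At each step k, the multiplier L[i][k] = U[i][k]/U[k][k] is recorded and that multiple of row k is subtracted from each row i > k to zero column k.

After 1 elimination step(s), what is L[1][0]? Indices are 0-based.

k=0: U[0][0]=3
  eliminate (1,0): mult=-4, new row 1: (0, 4, 3); set L[1][0]=-4
  eliminate (2,0): mult=2, new row 2: (0, -4, -5); set L[2][0]=2

L[1][0] = -4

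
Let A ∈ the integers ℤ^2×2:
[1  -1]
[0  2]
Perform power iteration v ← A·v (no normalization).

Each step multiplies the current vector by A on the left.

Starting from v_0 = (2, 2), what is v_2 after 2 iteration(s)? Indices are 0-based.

v_0 = (2, 2).
v_1 = A·v_0 = (0, 4).
v_2 = A·v_1 = (-4, 8).

v_2 = (-4, 8)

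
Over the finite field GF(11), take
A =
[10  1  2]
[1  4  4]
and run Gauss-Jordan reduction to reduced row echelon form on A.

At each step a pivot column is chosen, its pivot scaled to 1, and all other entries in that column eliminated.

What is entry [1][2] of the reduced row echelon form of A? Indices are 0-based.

M[1][2] = 10

[1] R0 /= 10  ⇒  (1, 10, 9)
     R1 -= 1·R0  ⇒  (0, 5, 6)
[2] R1 /= 5  ⇒  (0, 1, 10)
     R0 -= 10·R1  ⇒  (1, 0, 8)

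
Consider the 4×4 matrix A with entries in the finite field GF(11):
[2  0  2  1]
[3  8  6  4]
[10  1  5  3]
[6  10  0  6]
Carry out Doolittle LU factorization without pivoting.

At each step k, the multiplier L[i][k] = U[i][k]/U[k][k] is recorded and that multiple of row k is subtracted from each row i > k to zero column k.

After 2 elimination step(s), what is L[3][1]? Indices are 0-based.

k=0: U[0][0]=2
  eliminate (1,0): mult=7, new row 1: (0, 8, 3, 8); set L[1][0]=7
  eliminate (2,0): mult=5, new row 2: (0, 1, 6, 9); set L[2][0]=5
  eliminate (3,0): mult=3, new row 3: (0, 10, 5, 3); set L[3][0]=3
k=1: U[1][1]=8
  eliminate (2,1): mult=7, new row 2: (0, 0, 7, 8); set L[2][1]=7
  eliminate (3,1): mult=4, new row 3: (0, 0, 4, 4); set L[3][1]=4

L[3][1] = 4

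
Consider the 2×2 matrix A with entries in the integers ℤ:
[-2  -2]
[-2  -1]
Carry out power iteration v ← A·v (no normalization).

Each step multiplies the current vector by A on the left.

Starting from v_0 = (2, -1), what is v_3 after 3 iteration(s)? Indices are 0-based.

v_0 = (2, -1).
v_1 = A·v_0 = (-2, -3).
v_2 = A·v_1 = (10, 7).
v_3 = A·v_2 = (-34, -27).

v_3 = (-34, -27)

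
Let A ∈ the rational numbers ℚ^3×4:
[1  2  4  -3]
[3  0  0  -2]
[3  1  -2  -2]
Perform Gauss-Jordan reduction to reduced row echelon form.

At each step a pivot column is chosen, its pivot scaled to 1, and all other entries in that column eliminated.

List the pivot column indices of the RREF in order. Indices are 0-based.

pivot columns: 0, 1, 2

pivot(0,0)=1: scale R0 → (1, 2, 4, -3)
  clear (1,0): R1 −= (3)R0 → (0, -6, -12, 7)
  clear (2,0): R2 −= (3)R0 → (0, -5, -14, 7)
pivot(1,1)=-6: scale R1 → (0, 1, 2, -7/6)
  clear (0,1): R0 −= (2)R1 → (1, 0, 0, -2/3)
  clear (2,1): R2 −= (-5)R1 → (0, 0, -4, 7/6)
pivot(2,2)=-4: scale R2 → (0, 0, 1, -7/24)
  clear (1,2): R1 −= (2)R2 → (0, 1, 0, -7/12)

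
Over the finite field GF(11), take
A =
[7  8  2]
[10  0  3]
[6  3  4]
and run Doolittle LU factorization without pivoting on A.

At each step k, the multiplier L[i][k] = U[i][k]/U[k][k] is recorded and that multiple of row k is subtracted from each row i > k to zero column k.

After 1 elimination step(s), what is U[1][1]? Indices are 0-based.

Step 1: pivot at (0,0) is 7.
  row1 ← row1 − (3)·row0  ⇒  L[1][0]=3, U row1=(0, 9, 8)
  row2 ← row2 − (4)·row0  ⇒  L[2][0]=4, U row2=(0, 4, 7)

U[1][1] = 9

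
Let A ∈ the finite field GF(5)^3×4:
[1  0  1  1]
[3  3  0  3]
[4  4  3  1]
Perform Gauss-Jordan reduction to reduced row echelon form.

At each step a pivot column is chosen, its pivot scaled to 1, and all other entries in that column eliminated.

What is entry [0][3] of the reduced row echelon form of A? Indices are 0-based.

pivot(0,0)=1: scale R0 → (1, 0, 1, 1)
  clear (1,0): R1 −= (3)R0 → (0, 3, 2, 0)
  clear (2,0): R2 −= (4)R0 → (0, 4, 4, 2)
pivot(1,1)=3: scale R1 → (0, 1, 4, 0)
  clear (2,1): R2 −= (4)R1 → (0, 0, 3, 2)
pivot(2,2)=3: scale R2 → (0, 0, 1, 4)
  clear (0,2): R0 −= (1)R2 → (1, 0, 0, 2)
  clear (1,2): R1 −= (4)R2 → (0, 1, 0, 4)

M[0][3] = 2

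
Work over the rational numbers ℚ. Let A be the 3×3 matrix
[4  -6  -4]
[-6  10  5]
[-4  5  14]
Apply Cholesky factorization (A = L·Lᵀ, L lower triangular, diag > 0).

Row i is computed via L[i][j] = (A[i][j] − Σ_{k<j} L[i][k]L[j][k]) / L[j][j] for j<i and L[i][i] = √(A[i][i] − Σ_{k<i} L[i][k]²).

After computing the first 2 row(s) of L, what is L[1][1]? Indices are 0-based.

Step 1: L[0][0] = √(4) = 2.
  L[1][0] = (-6) / L[0][0] = -3.
Step 2: L[1][1] = √(1) = 1.

L[1][1] = 1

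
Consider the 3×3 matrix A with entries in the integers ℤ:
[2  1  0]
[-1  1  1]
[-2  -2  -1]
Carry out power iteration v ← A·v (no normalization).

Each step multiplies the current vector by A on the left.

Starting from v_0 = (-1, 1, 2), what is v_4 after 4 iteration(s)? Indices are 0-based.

v_0 = (-1, 1, 2).
v_1 = A·v_0 = (-1, 4, -2).
v_2 = A·v_1 = (2, 3, -4).
v_3 = A·v_2 = (7, -3, -6).
v_4 = A·v_3 = (11, -16, -2).

v_4 = (11, -16, -2)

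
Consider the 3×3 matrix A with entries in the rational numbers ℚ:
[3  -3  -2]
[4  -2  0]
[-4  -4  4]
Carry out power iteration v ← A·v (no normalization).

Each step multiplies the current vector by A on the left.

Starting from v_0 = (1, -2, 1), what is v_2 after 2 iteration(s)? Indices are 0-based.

v_0 = (1, -2, 1).
v_1 = A·v_0 = (7, 8, 8).
v_2 = A·v_1 = (-19, 12, -28).

v_2 = (-19, 12, -28)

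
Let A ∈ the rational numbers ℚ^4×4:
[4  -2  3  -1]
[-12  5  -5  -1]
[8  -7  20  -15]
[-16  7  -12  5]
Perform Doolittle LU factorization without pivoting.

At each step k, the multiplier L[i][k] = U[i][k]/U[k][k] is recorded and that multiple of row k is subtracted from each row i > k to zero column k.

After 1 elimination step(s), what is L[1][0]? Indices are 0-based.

[col 0] pivot 4
  R1 -= -3*R0 → (0, -1, 4, -4)  (L[1][0] := -3)
  R2 -= 2*R0 → (0, -3, 14, -13)  (L[2][0] := 2)
  R3 -= -4*R0 → (0, -1, 0, 1)  (L[3][0] := -4)

L[1][0] = -3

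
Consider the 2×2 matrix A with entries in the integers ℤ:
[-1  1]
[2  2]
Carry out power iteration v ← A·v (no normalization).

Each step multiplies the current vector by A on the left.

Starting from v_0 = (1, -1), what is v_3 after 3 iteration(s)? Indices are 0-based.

v_3 = (-6, -4)

v_0 = (1, -1).
v_1 = A·v_0 = (-2, 0).
v_2 = A·v_1 = (2, -4).
v_3 = A·v_2 = (-6, -4).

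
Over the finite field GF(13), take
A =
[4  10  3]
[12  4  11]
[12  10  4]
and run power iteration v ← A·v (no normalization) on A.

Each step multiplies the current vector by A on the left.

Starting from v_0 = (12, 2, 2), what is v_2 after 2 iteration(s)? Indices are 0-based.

v_2 = (4, 5, 1)

v_0 = (12, 2, 2).
v_1 = A·v_0 = (9, 5, 3).
v_2 = A·v_1 = (4, 5, 1).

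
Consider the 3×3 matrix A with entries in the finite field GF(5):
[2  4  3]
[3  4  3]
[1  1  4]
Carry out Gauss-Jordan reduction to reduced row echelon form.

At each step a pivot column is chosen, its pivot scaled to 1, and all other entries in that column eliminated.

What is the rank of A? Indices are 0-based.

rank = 3

pivot(0,0)=2: scale R0 → (1, 2, 4)
  clear (1,0): R1 −= (3)R0 → (0, 3, 1)
  clear (2,0): R2 −= (1)R0 → (0, 4, 0)
pivot(1,1)=3: scale R1 → (0, 1, 2)
  clear (0,1): R0 −= (2)R1 → (1, 0, 0)
  clear (2,1): R2 −= (4)R1 → (0, 0, 2)
pivot(2,2)=2: scale R2 → (0, 0, 1)
  clear (1,2): R1 −= (2)R2 → (0, 1, 0)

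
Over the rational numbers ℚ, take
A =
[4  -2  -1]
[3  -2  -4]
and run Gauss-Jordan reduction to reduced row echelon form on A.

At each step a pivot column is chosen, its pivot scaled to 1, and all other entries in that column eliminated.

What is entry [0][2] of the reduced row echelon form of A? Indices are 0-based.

M[0][2] = 3

pivot(0,0)=4: scale R0 → (1, -1/2, -1/4)
  clear (1,0): R1 −= (3)R0 → (0, -1/2, -13/4)
pivot(1,1)=-1/2: scale R1 → (0, 1, 13/2)
  clear (0,1): R0 −= (-1/2)R1 → (1, 0, 3)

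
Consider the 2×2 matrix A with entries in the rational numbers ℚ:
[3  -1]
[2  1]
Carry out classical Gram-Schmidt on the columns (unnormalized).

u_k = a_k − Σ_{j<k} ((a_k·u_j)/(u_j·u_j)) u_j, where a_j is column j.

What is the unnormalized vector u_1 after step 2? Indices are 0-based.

Step 1: u_0 = a_0 = (3, 2).
Step 2: u_1 = a_1 − (-1/13)·u_0 = (-10/13, 15/13).

u_1 = (-10/13, 15/13)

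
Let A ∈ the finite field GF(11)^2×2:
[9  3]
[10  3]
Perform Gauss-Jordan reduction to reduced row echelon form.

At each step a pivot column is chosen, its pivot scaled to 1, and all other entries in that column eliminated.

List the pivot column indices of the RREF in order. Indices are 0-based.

pivot columns: 0, 1

pivot(0,0)=9: scale R0 → (1, 4)
  clear (1,0): R1 −= (10)R0 → (0, 7)
pivot(1,1)=7: scale R1 → (0, 1)
  clear (0,1): R0 −= (4)R1 → (1, 0)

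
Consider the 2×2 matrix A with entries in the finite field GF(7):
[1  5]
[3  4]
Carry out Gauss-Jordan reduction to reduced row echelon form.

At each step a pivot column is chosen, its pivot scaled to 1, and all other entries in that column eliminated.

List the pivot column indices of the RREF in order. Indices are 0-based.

step 1: normalize row 0 (÷1) = (1, 5)
  row 1: subtract 3×row0 = (0, 3)
step 2: normalize row 1 (÷3) = (0, 1)
  row 0: subtract 5×row1 = (1, 0)

pivot columns: 0, 1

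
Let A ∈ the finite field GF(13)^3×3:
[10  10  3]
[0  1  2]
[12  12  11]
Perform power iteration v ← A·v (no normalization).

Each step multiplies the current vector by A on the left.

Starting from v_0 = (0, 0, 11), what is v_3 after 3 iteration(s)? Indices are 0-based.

v_0 = (0, 0, 11).
v_1 = A·v_0 = (7, 9, 4).
v_2 = A·v_1 = (3, 4, 2).
v_3 = A·v_2 = (11, 8, 2).

v_3 = (11, 8, 2)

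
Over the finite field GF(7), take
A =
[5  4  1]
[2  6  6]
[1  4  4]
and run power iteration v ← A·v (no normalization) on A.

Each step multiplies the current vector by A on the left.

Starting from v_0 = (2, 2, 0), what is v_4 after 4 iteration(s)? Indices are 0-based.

v_4 = (2, 5, 5)

v_0 = (2, 2, 0).
v_1 = A·v_0 = (4, 2, 3).
v_2 = A·v_1 = (3, 3, 3).
v_3 = A·v_2 = (2, 0, 6).
v_4 = A·v_3 = (2, 5, 5).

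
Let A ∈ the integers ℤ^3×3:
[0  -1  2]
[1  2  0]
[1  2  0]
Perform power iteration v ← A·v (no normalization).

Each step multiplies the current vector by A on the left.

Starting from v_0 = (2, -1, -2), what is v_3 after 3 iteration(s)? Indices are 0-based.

v_0 = (2, -1, -2).
v_1 = A·v_0 = (-3, 0, 0).
v_2 = A·v_1 = (0, -3, -3).
v_3 = A·v_2 = (-3, -6, -6).

v_3 = (-3, -6, -6)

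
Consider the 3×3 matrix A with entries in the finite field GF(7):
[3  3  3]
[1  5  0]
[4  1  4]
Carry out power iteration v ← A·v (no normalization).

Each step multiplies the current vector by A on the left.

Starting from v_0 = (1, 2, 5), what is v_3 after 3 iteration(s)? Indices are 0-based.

v_3 = (5, 4, 3)

v_0 = (1, 2, 5).
v_1 = A·v_0 = (3, 4, 5).
v_2 = A·v_1 = (1, 2, 1).
v_3 = A·v_2 = (5, 4, 3).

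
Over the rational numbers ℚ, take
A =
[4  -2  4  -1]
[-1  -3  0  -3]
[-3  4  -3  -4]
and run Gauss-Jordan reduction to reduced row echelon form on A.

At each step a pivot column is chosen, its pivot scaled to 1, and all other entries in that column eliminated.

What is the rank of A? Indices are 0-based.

rank = 3

pivot(0,0)=4: scale R0 → (1, -1/2, 1, -1/4)
  clear (1,0): R1 −= (-1)R0 → (0, -7/2, 1, -13/4)
  clear (2,0): R2 −= (-3)R0 → (0, 5/2, 0, -19/4)
pivot(1,1)=-7/2: scale R1 → (0, 1, -2/7, 13/14)
  clear (0,1): R0 −= (-1/2)R1 → (1, 0, 6/7, 3/14)
  clear (2,1): R2 −= (5/2)R1 → (0, 0, 5/7, -99/14)
pivot(2,2)=5/7: scale R2 → (0, 0, 1, -99/10)
  clear (0,2): R0 −= (6/7)R2 → (1, 0, 0, 87/10)
  clear (1,2): R1 −= (-2/7)R2 → (0, 1, 0, -19/10)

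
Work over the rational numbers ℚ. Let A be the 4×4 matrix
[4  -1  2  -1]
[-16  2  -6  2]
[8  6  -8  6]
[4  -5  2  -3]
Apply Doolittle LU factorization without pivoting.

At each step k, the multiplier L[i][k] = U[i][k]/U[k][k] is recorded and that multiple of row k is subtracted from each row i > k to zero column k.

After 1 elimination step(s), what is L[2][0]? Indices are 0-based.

[col 0] pivot 4
  R1 -= -4*R0 → (0, -2, 2, -2)  (L[1][0] := -4)
  R2 -= 2*R0 → (0, 8, -12, 8)  (L[2][0] := 2)
  R3 -= 1*R0 → (0, -4, 0, -2)  (L[3][0] := 1)

L[2][0] = 2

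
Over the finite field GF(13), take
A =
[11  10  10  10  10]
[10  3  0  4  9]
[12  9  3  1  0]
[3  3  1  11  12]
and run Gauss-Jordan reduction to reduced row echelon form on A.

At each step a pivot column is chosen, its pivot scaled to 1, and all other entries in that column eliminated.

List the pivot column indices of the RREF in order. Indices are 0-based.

pivot columns: 0, 1, 2, 3

step 1: normalize row 0 (÷11) = (1, 8, 8, 8, 8)
  row 1: subtract 10×row0 = (0, 1, 11, 2, 7)
  row 2: subtract 12×row0 = (0, 4, 11, 9, 8)
  row 3: subtract 3×row0 = (0, 5, 3, 0, 1)
step 2: normalize row 1 (÷1) = (0, 1, 11, 2, 7)
  row 0: subtract 8×row1 = (1, 0, 11, 5, 4)
  row 2: subtract 4×row1 = (0, 0, 6, 1, 6)
  row 3: subtract 5×row1 = (0, 0, 0, 3, 5)
step 3: normalize row 2 (÷6) = (0, 0, 1, 11, 1)
  row 0: subtract 11×row2 = (1, 0, 0, 1, 6)
  row 1: subtract 11×row2 = (0, 1, 0, 11, 9)
step 4: normalize row 3 (÷3) = (0, 0, 0, 1, 6)
  row 0: subtract 1×row3 = (1, 0, 0, 0, 0)
  row 1: subtract 11×row3 = (0, 1, 0, 0, 8)
  row 2: subtract 11×row3 = (0, 0, 1, 0, 0)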